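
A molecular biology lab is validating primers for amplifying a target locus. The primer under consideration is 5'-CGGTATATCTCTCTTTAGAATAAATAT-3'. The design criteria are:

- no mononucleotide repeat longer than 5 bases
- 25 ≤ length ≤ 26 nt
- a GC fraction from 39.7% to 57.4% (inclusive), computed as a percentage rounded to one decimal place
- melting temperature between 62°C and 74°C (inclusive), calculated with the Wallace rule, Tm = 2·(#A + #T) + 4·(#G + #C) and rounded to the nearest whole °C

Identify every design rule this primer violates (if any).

Fails: length, GC content.

Base counts: A=9, T=11, G=3, C=4 (length 27).
homopolymer run: longest run = 3 ✓
length: length 27, outside 25–26 ✗
GC content: GC 7/27 = 25.9%, outside 39.7–57.4% ✗
Tm: Tm = 2·20 + 4·7 = 68°C ✓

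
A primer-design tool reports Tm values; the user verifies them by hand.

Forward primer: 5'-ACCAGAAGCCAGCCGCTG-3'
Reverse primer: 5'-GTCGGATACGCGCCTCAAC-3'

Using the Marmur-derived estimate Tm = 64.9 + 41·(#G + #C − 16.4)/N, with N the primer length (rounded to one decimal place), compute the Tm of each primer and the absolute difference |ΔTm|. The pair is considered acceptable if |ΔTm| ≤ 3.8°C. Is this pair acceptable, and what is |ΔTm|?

|ΔTm| = 0.5°C; the pair is acceptable.

Forward: G+C = 12, N = 18 → Tm = 64.9 + 41·(12 − 16.4)/18 = 54.9°C.
Reverse: G+C = 12, N = 19 → Tm = 64.9 + 41·(12 − 16.4)/19 = 55.4°C.
|ΔTm| = |54.9 − 55.4| = 0.5°C, ≤ 3.8°C.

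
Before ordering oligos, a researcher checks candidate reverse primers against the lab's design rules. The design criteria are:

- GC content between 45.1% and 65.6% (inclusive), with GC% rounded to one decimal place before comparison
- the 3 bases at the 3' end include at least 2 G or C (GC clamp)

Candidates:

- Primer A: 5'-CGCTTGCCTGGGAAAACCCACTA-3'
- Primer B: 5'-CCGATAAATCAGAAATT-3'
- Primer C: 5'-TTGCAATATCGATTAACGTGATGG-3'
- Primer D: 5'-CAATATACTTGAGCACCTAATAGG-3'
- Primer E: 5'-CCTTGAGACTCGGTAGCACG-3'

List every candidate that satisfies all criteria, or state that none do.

Primer A (23 nt, A=6 T=4 G=5 C=8): GC 13/23 = 56.5% ✓; 3' end CTA has 1 G/C, need ≥2 ✗ — fails.
Primer B (17 nt, A=8 T=4 G=2 C=3): GC 5/17 = 29.4%, outside 45.1–65.6% ✗; 3' end ATT has 0 G/C, need ≥2 ✗ — fails.
Primer C (24 nt, A=7 T=8 G=6 C=3): GC 9/24 = 37.5%, outside 45.1–65.6% ✗; 3' end TGG has 2 G/C ✓ — fails.
Primer D (24 nt, A=9 T=6 G=4 C=5): GC 9/24 = 37.5%, outside 45.1–65.6% ✗; 3' end AGG has 2 G/C ✓ — fails.
Primer E (20 nt, A=4 T=4 G=6 C=6): GC 12/20 = 60.0% ✓; 3' end ACG has 2 G/C ✓ — passes.

Primer E only.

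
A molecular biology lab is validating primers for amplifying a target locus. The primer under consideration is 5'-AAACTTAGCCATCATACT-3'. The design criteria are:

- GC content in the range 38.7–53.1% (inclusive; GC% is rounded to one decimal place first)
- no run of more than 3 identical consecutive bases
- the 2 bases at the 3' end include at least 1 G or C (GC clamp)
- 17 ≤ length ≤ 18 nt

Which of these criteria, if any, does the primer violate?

Base counts: A=7, T=5, G=1, C=5 (length 18).
GC content: GC 6/18 = 33.3%, outside 38.7–53.1% ✗
homopolymer run: longest run = 3 ✓
GC clamp: 3' end CT has 1 G/C ✓
length: length 18 ✓

Fails: GC content.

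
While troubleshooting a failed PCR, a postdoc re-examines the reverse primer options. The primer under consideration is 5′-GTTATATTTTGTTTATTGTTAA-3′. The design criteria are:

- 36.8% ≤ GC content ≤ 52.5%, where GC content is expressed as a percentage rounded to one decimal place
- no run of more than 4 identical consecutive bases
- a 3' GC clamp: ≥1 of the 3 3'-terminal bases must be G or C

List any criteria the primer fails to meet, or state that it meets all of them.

Base counts: A=5, T=14, G=3, C=0 (length 22).
GC content: GC 3/22 = 13.6%, outside 36.8–52.5% ✗
homopolymer run: longest run = 4 ✓
GC clamp: 3' end TAA has 0 G/C, need ≥1 ✗

Fails: GC content, GC clamp.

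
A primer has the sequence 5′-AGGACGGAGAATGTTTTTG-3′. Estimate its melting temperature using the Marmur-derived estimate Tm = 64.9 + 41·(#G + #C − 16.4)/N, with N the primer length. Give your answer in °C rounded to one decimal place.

46.8°C

Base counts: A=5, T=6, G=7, C=1; G+C = 8, N = 19.
Tm = 64.9 + 41·(8 − 16.4)/19 = 64.9 + -344.40/19 = 46.8°C.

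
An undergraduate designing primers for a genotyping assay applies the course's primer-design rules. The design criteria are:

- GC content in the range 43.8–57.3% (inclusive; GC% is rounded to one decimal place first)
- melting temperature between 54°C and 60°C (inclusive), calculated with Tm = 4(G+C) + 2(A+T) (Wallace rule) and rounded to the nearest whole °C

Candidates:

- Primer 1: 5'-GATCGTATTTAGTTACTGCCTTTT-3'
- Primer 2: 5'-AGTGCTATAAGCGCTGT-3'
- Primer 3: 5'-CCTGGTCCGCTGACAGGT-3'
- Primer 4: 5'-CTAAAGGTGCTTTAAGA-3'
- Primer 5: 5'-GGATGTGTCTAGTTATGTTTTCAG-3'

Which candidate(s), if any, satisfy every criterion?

Primer 1 (24 nt, A=4 T=12 G=4 C=4): GC 8/24 = 33.3%, outside 43.8–57.3% ✗; Tm = 2·16 + 4·8 = 64°C, outside 54–60°C ✗ — fails.
Primer 2 (17 nt, A=4 T=5 G=5 C=3): GC 8/17 = 47.1% ✓; Tm = 2·9 + 4·8 = 50°C, outside 54–60°C ✗ — fails.
Primer 3 (18 nt, A=2 T=4 G=6 C=6): GC 12/18 = 66.7%, outside 43.8–57.3% ✗; Tm = 2·6 + 4·12 = 60°C ✓ — fails.
Primer 4 (17 nt, A=6 T=5 G=4 C=2): GC 6/17 = 35.3%, outside 43.8–57.3% ✗; Tm = 2·11 + 4·6 = 46°C, outside 54–60°C ✗ — fails.
Primer 5 (24 nt, A=4 T=11 G=7 C=2): GC 9/24 = 37.5%, outside 43.8–57.3% ✗; Tm = 2·15 + 4·9 = 66°C, outside 54–60°C ✗ — fails.

None of the candidates satisfy all criteria.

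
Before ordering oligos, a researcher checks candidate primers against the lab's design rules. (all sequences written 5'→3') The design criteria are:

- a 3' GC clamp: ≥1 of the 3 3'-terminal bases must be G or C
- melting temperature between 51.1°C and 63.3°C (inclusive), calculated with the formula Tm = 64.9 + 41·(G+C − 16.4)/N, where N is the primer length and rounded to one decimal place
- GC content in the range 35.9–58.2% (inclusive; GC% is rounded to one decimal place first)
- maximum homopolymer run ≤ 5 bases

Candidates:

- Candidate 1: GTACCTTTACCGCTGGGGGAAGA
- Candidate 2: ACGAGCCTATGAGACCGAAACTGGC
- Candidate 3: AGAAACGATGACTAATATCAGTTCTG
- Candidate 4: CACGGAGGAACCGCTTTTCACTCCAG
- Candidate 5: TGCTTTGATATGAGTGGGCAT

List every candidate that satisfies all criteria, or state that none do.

Candidate 1, Candidate 2 and Candidate 4.

Candidate 1 (23 nt, A=5 T=5 G=8 C=5): 3' end AGA has 1 G/C ✓; Tm = 64.9 + 41·(13 − 16.4)/23 = 58.8°C ✓; GC 13/23 = 56.5% ✓; longest run = 5 ✓ — passes.
Candidate 2 (25 nt, A=8 T=3 G=7 C=7): 3' end GGC has 3 G/C ✓; Tm = 64.9 + 41·(14 − 16.4)/25 = 61.0°C ✓; GC 14/25 = 56.0% ✓; longest run = 3 ✓ — passes.
Candidate 3 (26 nt, A=10 T=7 G=5 C=4): 3' end CTG has 2 G/C ✓; Tm = 64.9 + 41·(9 − 16.4)/26 = 53.2°C ✓; GC 9/26 = 34.6%, outside 35.9–58.2% ✗; longest run = 3 ✓ — fails.
Candidate 4 (26 nt, A=6 T=5 G=6 C=9): 3' end CAG has 2 G/C ✓; Tm = 64.9 + 41·(15 − 16.4)/26 = 62.7°C ✓; GC 15/26 = 57.7% ✓; longest run = 4 ✓ — passes.
Candidate 5 (21 nt, A=4 T=8 G=7 C=2): 3' end CAT has 1 G/C ✓; Tm = 64.9 + 41·(9 − 16.4)/21 = 50.5°C, outside 51.1–63.3°C ✗; GC 9/21 = 42.9% ✓; longest run = 3 ✓ — fails.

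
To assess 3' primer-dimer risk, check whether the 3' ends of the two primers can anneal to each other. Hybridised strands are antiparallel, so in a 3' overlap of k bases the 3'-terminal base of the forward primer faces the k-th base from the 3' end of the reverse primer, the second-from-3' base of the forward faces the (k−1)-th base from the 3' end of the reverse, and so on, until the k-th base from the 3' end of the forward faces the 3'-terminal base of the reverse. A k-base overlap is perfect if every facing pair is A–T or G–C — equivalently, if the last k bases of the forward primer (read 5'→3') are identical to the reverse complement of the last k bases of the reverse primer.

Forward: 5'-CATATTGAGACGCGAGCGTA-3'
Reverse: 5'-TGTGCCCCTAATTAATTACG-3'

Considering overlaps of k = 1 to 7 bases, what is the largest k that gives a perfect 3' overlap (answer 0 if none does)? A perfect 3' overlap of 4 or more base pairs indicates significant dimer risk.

Longest perfect overlap: 4 complementary base pairs; significant dimer risk (threshold 4).

Last 7 bases (5'→3') — forward …GAGCGTA, reverse …AATTACG.
Reverse complement of the reverse primer's last 7 bases: CGTAATT; its first k bases are the reverse complement of the reverse primer's last k bases, so a perfect k-base overlap needs the forward primer's last k bases to equal them.
Comparing (forward last k vs required): k=1: A vs C ✗; k=2: TA vs CG ✗; k=3: GTA vs CGT ✗; k=4: CGTA vs CGTA ✓; k=5: GCGTA vs CGTAA ✗; k=6: AGCGTA vs CGTAAT ✗; k=7: GAGCGTA vs CGTAATT ✗.
Only k = 4 is perfect, so the longest perfect 3' overlap is 4.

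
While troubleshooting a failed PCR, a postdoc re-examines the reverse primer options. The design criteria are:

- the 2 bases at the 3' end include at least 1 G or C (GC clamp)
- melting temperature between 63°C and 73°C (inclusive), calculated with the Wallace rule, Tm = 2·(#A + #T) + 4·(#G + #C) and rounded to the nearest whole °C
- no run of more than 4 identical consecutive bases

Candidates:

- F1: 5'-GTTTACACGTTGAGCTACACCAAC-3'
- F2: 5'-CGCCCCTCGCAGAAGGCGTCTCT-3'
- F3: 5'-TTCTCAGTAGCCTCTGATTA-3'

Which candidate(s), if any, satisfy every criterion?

F1 only.

F1 (24 nt, A=7 T=6 G=4 C=7): 3' end AC has 1 G/C ✓; Tm = 2·13 + 4·11 = 70°C ✓; longest run = 3 ✓ — passes.
F2 (23 nt, A=3 T=4 G=6 C=10): 3' end CT has 1 G/C ✓; Tm = 2·7 + 4·16 = 78°C, outside 63–73°C ✗; longest run = 4 ✓ — fails.
F3 (20 nt, A=4 T=8 G=3 C=5): 3' end TA has 0 G/C, need ≥1 ✗; Tm = 2·12 + 4·8 = 56°C, outside 63–73°C ✗; longest run = 2 ✓ — fails.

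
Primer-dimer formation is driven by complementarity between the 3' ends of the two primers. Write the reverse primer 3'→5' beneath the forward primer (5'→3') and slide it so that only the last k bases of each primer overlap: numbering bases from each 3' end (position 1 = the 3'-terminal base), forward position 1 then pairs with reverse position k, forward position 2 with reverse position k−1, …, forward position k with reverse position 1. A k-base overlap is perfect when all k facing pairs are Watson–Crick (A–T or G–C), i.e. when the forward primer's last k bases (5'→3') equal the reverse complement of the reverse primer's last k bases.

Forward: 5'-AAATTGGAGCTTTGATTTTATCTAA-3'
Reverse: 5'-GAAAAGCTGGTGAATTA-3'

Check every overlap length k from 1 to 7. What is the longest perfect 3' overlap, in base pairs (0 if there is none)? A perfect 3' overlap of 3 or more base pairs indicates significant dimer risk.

Last 7 bases (5'→3') — forward …TATCTAA, reverse …TGAATTA.
Reverse complement of the reverse primer's last 7 bases: TAATTCA; its first k bases are the reverse complement of the reverse primer's last k bases, so a perfect k-base overlap needs the forward primer's last k bases to equal them.
Comparing (forward last k vs required): k=1: A vs T ✗; k=2: AA vs TA ✗; k=3: TAA vs TAA ✓; k=4: CTAA vs TAAT ✗; k=5: TCTAA vs TAATT ✗; k=6: ATCTAA vs TAATTC ✗; k=7: TATCTAA vs TAATTCA ✗.
Only k = 3 is perfect, so the longest perfect 3' overlap is 3.

Longest perfect overlap: 3 complementary base pairs; significant dimer risk (threshold 3).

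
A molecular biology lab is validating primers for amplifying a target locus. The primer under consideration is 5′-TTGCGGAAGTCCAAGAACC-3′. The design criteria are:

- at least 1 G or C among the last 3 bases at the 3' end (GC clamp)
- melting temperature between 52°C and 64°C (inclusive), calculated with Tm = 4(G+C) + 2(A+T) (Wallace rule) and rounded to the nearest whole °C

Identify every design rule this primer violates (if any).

Meets all criteria.

Base counts: A=6, T=3, G=5, C=5 (length 19).
GC clamp: 3' end ACC has 2 G/C ✓
Tm: Tm = 2·9 + 4·10 = 58°C ✓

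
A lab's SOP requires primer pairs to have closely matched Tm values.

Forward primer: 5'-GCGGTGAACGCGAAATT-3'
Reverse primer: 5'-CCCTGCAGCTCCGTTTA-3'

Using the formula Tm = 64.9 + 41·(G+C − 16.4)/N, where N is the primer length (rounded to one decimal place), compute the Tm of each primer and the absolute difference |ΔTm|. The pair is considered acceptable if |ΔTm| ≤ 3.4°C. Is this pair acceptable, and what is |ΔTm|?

Forward: G+C = 9, N = 17 → Tm = 64.9 + 41·(9 − 16.4)/17 = 47.1°C.
Reverse: G+C = 10, N = 17 → Tm = 64.9 + 41·(10 − 16.4)/17 = 49.5°C.
|ΔTm| = |47.1 − 49.5| = 2.4°C, ≤ 3.4°C.

|ΔTm| = 2.4°C; the pair is acceptable.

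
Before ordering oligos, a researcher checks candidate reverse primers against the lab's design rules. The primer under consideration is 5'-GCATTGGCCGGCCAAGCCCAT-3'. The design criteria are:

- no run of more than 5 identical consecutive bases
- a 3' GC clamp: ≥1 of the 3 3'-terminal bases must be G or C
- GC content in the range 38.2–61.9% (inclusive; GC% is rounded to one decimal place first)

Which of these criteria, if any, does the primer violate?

Fails: GC content.

Base counts: A=4, T=3, G=6, C=8 (length 21).
homopolymer run: longest run = 3 ✓
GC clamp: 3' end CAT has 1 G/C ✓
GC content: GC 14/21 = 66.7%, outside 38.2–61.9% ✗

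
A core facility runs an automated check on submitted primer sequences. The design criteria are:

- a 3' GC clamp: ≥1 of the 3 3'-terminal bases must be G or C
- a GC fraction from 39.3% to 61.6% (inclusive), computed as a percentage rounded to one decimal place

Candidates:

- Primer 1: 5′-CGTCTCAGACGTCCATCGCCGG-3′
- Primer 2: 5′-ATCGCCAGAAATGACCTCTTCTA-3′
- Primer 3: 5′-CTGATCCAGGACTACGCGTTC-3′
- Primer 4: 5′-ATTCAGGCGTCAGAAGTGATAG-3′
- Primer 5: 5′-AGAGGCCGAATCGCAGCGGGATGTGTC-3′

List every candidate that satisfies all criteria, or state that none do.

Primer 2, Primer 3 and Primer 4.

Primer 1 (22 nt, A=3 T=4 G=6 C=9): 3' end CGG has 3 G/C ✓; GC 15/22 = 68.2%, outside 39.3–61.6% ✗ — fails.
Primer 2 (23 nt, A=7 T=6 G=3 C=7): 3' end CTA has 1 G/C ✓; GC 10/23 = 43.5% ✓ — passes.
Primer 3 (21 nt, A=4 T=5 G=5 C=7): 3' end TTC has 1 G/C ✓; GC 12/21 = 57.1% ✓ — passes.
Primer 4 (22 nt, A=7 T=5 G=7 C=3): 3' end TAG has 1 G/C ✓; GC 10/22 = 45.5% ✓ — passes.
Primer 5 (27 nt, A=6 T=4 G=11 C=6): 3' end GTC has 2 G/C ✓; GC 17/27 = 63.0%, outside 39.3–61.6% ✗ — fails.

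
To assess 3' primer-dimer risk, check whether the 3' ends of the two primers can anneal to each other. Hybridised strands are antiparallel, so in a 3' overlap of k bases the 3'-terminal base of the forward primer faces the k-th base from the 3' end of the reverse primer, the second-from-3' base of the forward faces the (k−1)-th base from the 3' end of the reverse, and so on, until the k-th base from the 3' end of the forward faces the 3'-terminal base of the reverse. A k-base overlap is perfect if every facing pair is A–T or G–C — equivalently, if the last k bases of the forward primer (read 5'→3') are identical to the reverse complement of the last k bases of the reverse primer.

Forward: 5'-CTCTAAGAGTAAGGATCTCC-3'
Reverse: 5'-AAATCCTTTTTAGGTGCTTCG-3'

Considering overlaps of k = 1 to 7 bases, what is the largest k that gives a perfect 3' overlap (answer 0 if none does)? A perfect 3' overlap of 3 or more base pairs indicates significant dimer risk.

Last 7 bases (5'→3') — forward …GATCTCC, reverse …TGCTTCG.
Reverse complement of the reverse primer's last 7 bases: CGAAGCA; its first k bases are the reverse complement of the reverse primer's last k bases, so a perfect k-base overlap needs the forward primer's last k bases to equal them.
Comparing (forward last k vs required): k=1: C vs C ✓; k=2: CC vs CG ✗; k=3: TCC vs CGA ✗; k=4: CTCC vs CGAA ✗; k=5: TCTCC vs CGAAG ✗; k=6: ATCTCC vs CGAAGC ✗; k=7: GATCTCC vs CGAAGCA ✗.
Only k = 1 is perfect, so the longest perfect 3' overlap is 1.

Longest perfect overlap: 1 complementary base pair; below the dimer-risk threshold (threshold 3).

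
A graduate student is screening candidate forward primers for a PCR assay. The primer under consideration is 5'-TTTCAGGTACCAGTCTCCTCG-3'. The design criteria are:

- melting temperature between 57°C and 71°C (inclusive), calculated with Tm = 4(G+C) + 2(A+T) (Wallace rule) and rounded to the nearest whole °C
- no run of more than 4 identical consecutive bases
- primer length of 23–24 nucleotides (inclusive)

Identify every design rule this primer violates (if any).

Fails: length.

Base counts: A=3, T=7, G=4, C=7 (length 21).
Tm: Tm = 2·10 + 4·11 = 64°C ✓
homopolymer run: longest run = 3 ✓
length: length 21, outside 23–24 ✗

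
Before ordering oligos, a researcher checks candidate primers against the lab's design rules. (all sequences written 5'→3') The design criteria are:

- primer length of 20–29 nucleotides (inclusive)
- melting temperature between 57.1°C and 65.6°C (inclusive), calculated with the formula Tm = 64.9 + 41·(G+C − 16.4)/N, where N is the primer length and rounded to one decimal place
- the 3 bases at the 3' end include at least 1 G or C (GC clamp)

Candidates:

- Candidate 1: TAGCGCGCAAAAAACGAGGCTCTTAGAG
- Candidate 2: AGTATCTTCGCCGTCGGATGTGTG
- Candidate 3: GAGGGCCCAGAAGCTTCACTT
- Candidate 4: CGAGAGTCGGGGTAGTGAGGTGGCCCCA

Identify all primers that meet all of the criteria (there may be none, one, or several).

Candidate 1 and Candidate 2.

Candidate 1 (28 nt, A=10 T=4 G=8 C=6): length 28 ✓; Tm = 64.9 + 41·(14 − 16.4)/28 = 61.4°C ✓; 3' end GAG has 2 G/C ✓ — passes.
Candidate 2 (24 nt, A=3 T=8 G=8 C=5): length 24 ✓; Tm = 64.9 + 41·(13 − 16.4)/24 = 59.1°C ✓; 3' end GTG has 2 G/C ✓ — passes.
Candidate 3 (21 nt, A=5 T=4 G=6 C=6): length 21 ✓; Tm = 64.9 + 41·(12 − 16.4)/21 = 56.3°C, outside 57.1–65.6°C ✗; 3' end CTT has 1 G/C ✓ — fails.
Candidate 4 (28 nt, A=5 T=4 G=13 C=6): length 28 ✓; Tm = 64.9 + 41·(19 − 16.4)/28 = 68.7°C, outside 57.1–65.6°C ✗; 3' end CCA has 2 G/C ✓ — fails.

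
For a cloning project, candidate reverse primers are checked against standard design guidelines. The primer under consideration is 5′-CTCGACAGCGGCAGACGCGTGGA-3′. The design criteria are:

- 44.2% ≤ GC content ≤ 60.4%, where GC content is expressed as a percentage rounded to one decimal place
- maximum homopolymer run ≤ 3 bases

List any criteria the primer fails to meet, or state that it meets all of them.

Fails: GC content.

Base counts: A=5, T=2, G=9, C=7 (length 23).
GC content: GC 16/23 = 69.6%, outside 44.2–60.4% ✗
homopolymer run: longest run = 2 ✓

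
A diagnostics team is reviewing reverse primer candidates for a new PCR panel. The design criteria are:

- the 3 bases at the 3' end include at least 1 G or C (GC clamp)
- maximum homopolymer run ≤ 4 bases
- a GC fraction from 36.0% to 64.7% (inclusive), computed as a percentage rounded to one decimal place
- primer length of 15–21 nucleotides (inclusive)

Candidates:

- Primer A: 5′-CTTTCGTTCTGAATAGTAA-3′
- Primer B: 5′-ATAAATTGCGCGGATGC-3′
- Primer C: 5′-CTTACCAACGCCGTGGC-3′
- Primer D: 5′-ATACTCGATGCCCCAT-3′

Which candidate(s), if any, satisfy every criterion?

Primer A (19 nt, A=5 T=8 G=3 C=3): 3' end TAA has 0 G/C, need ≥1 ✗; longest run = 3 ✓; GC 6/19 = 31.6%, outside 36.0–64.7% ✗; length 19 ✓ — fails.
Primer B (17 nt, A=5 T=4 G=5 C=3): 3' end TGC has 2 G/C ✓; longest run = 3 ✓; GC 8/17 = 47.1% ✓; length 17 ✓ — passes.
Primer C (17 nt, A=3 T=3 G=4 C=7): 3' end GGC has 3 G/C ✓; longest run = 2 ✓; GC 11/17 = 64.7% ✓; length 17 ✓ — passes.
Primer D (16 nt, A=4 T=4 G=2 C=6): 3' end CAT has 1 G/C ✓; longest run = 4 ✓; GC 8/16 = 50.0% ✓; length 16 ✓ — passes.

Primer B, Primer C and Primer D.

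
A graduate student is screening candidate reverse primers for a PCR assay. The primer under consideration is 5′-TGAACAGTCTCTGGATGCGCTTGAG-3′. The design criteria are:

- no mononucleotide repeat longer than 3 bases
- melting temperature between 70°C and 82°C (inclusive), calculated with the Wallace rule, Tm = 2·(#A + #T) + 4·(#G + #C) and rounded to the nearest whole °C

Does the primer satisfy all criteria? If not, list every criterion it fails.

Base counts: A=5, T=7, G=8, C=5 (length 25).
homopolymer run: longest run = 2 ✓
Tm: Tm = 2·12 + 4·13 = 76°C ✓

Meets all criteria.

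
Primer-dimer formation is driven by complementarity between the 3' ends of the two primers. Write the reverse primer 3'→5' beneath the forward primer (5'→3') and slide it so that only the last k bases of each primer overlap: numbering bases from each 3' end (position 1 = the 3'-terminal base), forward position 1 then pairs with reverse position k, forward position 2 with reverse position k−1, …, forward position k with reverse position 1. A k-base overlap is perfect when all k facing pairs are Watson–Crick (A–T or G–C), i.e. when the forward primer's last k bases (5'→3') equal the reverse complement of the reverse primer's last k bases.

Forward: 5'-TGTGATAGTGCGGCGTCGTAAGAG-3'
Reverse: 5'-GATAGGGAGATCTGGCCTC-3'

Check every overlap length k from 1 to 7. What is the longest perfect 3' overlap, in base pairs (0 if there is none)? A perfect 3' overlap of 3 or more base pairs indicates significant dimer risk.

Last 7 bases (5'→3') — forward …GTAAGAG, reverse …TGGCCTC.
Reverse complement of the reverse primer's last 7 bases: GAGGCCA; its first k bases are the reverse complement of the reverse primer's last k bases, so a perfect k-base overlap needs the forward primer's last k bases to equal them.
Comparing (forward last k vs required): k=1: G vs G ✓; k=2: AG vs GA ✗; k=3: GAG vs GAG ✓; k=4: AGAG vs GAGG ✗; k=5: AAGAG vs GAGGC ✗; k=6: TAAGAG vs GAGGCC ✗; k=7: GTAAGAG vs GAGGCCA ✗.
Perfect overlaps at k = 1, 3; the largest is 3.

Longest perfect overlap: 3 complementary base pairs; significant dimer risk (threshold 3).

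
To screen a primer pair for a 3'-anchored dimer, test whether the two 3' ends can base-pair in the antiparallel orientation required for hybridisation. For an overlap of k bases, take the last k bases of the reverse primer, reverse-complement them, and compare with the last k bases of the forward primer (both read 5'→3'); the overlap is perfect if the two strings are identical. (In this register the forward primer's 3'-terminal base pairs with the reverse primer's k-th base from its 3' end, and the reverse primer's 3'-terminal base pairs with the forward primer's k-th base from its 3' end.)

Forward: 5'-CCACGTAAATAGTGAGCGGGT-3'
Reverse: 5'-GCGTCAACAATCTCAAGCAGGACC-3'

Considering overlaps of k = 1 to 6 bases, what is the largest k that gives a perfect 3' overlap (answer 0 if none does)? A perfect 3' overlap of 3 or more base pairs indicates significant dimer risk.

Longest perfect overlap: 3 complementary base pairs; significant dimer risk (threshold 3).

Last 6 bases (5'→3') — forward …GCGGGT, reverse …AGGACC.
Reverse complement of the reverse primer's last 6 bases: GGTCCT; its first k bases are the reverse complement of the reverse primer's last k bases, so a perfect k-base overlap needs the forward primer's last k bases to equal them.
Comparing (forward last k vs required): k=1: T vs G ✗; k=2: GT vs GG ✗; k=3: GGT vs GGT ✓; k=4: GGGT vs GGTC ✗; k=5: CGGGT vs GGTCC ✗; k=6: GCGGGT vs GGTCCT ✗.
Only k = 3 is perfect, so the longest perfect 3' overlap is 3.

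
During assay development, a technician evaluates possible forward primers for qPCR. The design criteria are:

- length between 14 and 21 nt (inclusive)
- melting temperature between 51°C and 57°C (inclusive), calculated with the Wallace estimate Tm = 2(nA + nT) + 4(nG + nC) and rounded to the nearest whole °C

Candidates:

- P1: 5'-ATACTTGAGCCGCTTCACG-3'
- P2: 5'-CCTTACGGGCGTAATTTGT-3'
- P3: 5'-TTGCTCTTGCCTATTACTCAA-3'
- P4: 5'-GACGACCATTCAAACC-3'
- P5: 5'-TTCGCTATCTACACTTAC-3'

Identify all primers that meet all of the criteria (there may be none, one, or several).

P2 only.

P1 (19 nt, A=4 T=5 G=4 C=6): length 19 ✓; Tm = 2·9 + 4·10 = 58°C, outside 51–57°C ✗ — fails.
P2 (19 nt, A=3 T=7 G=5 C=4): length 19 ✓; Tm = 2·10 + 4·9 = 56°C ✓ — passes.
P3 (21 nt, A=4 T=9 G=2 C=6): length 21 ✓; Tm = 2·13 + 4·8 = 58°C, outside 51–57°C ✗ — fails.
P4 (16 nt, A=6 T=2 G=2 C=6): length 16 ✓; Tm = 2·8 + 4·8 = 48°C, outside 51–57°C ✗ — fails.
P5 (18 nt, A=4 T=7 G=1 C=6): length 18 ✓; Tm = 2·11 + 4·7 = 50°C, outside 51–57°C ✗ — fails.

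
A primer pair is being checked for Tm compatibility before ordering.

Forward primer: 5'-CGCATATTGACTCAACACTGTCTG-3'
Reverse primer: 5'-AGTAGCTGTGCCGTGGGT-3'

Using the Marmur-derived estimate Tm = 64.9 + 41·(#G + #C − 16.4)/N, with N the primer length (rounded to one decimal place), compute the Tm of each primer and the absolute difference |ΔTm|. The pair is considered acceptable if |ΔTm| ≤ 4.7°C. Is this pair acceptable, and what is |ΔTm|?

Forward: G+C = 11, N = 24 → Tm = 64.9 + 41·(11 − 16.4)/24 = 55.7°C.
Reverse: G+C = 11, N = 18 → Tm = 64.9 + 41·(11 − 16.4)/18 = 52.6°C.
|ΔTm| = |55.7 − 52.6| = 3.1°C, ≤ 4.7°C.

|ΔTm| = 3.1°C; the pair is acceptable.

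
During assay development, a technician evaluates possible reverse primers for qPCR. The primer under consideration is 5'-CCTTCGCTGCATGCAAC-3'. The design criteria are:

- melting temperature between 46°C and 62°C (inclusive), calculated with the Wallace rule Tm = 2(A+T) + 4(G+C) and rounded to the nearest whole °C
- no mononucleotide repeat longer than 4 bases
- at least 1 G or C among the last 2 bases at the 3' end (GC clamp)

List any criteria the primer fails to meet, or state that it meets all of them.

Meets all criteria.

Base counts: A=3, T=4, G=3, C=7 (length 17).
Tm: Tm = 2·7 + 4·10 = 54°C ✓
homopolymer run: longest run = 2 ✓
GC clamp: 3' end AC has 1 G/C ✓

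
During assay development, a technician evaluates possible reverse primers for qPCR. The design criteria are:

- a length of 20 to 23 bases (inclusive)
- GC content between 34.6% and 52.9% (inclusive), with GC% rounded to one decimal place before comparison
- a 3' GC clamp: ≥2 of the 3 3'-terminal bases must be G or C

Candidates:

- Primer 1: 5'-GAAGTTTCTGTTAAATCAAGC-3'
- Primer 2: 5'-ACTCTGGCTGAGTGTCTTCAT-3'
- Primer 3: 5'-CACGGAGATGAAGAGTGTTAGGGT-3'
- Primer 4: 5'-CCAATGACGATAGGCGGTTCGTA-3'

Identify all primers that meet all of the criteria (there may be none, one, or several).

None of the candidates satisfy all criteria.

Primer 1 (21 nt, A=7 T=7 G=4 C=3): length 21 ✓; GC 7/21 = 33.3%, outside 34.6–52.9% ✗; 3' end AGC has 2 G/C ✓ — fails.
Primer 2 (21 nt, A=3 T=8 G=5 C=5): length 21 ✓; GC 10/21 = 47.6% ✓; 3' end CAT has 1 G/C, need ≥2 ✗ — fails.
Primer 3 (24 nt, A=7 T=5 G=10 C=2): length 24, outside 20–23 ✗; GC 12/24 = 50.0% ✓; 3' end GGT has 2 G/C ✓ — fails.
Primer 4 (23 nt, A=6 T=5 G=7 C=5): length 23 ✓; GC 12/23 = 52.2% ✓; 3' end GTA has 1 G/C, need ≥2 ✗ — fails.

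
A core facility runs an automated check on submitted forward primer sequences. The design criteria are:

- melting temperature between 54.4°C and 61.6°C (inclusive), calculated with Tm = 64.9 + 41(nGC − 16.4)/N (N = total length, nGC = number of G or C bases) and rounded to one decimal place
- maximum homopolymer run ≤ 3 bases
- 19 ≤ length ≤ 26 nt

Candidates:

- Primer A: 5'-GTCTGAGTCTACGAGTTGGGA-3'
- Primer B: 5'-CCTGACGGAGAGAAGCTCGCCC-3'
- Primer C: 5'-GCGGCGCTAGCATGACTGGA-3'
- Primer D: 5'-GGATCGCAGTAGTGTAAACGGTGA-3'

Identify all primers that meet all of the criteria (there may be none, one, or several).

Primer A, Primer C and Primer D.

Primer A (21 nt, A=4 T=6 G=8 C=3): Tm = 64.9 + 41·(11 − 16.4)/21 = 54.4°C ✓; longest run = 3 ✓; length 21 ✓ — passes.
Primer B (22 nt, A=5 T=2 G=7 C=8): Tm = 64.9 + 41·(15 − 16.4)/22 = 62.3°C, outside 54.4–61.6°C ✗; longest run = 3 ✓; length 22 ✓ — fails.
Primer C (20 nt, A=4 T=3 G=8 C=5): Tm = 64.9 + 41·(13 − 16.4)/20 = 57.9°C ✓; longest run = 2 ✓; length 20 ✓ — passes.
Primer D (24 nt, A=7 T=5 G=9 C=3): Tm = 64.9 + 41·(12 − 16.4)/24 = 57.4°C ✓; longest run = 3 ✓; length 24 ✓ — passes.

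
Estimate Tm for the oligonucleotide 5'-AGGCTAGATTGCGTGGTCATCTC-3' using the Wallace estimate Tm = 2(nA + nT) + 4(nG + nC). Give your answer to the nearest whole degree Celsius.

70°C

Base counts: A=4, T=7, G=7, C=5 (length 23).
Tm = 2·(4+7) + 4·(7+5) = 2·11 + 4·12 = 22 + 48 = 70°C.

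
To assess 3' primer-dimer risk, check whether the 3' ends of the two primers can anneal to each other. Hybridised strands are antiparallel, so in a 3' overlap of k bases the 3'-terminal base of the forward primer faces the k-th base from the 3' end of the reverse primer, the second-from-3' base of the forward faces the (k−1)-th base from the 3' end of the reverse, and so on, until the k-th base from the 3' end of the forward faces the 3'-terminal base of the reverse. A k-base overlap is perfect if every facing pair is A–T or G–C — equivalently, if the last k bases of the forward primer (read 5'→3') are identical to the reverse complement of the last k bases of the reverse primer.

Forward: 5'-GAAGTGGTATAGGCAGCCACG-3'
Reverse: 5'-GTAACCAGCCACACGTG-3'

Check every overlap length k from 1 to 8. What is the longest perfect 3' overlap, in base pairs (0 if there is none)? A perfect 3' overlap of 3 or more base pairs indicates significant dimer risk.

Last 8 bases (5'→3') — forward …CAGCCACG, reverse …CACACGTG.
Reverse complement of the reverse primer's last 8 bases: CACGTGTG; its first k bases are the reverse complement of the reverse primer's last k bases, so a perfect k-base overlap needs the forward primer's last k bases to equal them.
Comparing (forward last k vs required): k=1: G vs C ✗; k=2: CG vs CA ✗; k=3: ACG vs CAC ✗; k=4: CACG vs CACG ✓; k=5: CCACG vs CACGT ✗; k=6: GCCACG vs CACGTG ✗; k=7: AGCCACG vs CACGTGT ✗; k=8: CAGCCACG vs CACGTGTG ✗.
Only k = 4 is perfect, so the longest perfect 3' overlap is 4.

Longest perfect overlap: 4 complementary base pairs; significant dimer risk (threshold 3).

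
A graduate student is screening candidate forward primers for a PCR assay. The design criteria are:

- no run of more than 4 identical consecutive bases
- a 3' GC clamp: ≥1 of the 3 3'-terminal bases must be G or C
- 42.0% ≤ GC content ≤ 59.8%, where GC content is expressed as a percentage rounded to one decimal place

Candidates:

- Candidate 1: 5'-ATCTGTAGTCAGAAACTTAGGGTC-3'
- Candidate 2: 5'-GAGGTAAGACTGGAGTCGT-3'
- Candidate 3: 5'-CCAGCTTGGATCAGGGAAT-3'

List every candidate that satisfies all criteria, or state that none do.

Candidate 2 only.

Candidate 1 (24 nt, A=7 T=7 G=6 C=4): longest run = 3 ✓; 3' end GTC has 2 G/C ✓; GC 10/24 = 41.7%, outside 42.0–59.8% ✗ — fails.
Candidate 2 (19 nt, A=5 T=4 G=8 C=2): longest run = 2 ✓; 3' end CGT has 2 G/C ✓; GC 10/19 = 52.6% ✓ — passes.
Candidate 3 (19 nt, A=5 T=4 G=6 C=4): longest run = 3 ✓; 3' end AAT has 0 G/C, need ≥1 ✗; GC 10/19 = 52.6% ✓ — fails.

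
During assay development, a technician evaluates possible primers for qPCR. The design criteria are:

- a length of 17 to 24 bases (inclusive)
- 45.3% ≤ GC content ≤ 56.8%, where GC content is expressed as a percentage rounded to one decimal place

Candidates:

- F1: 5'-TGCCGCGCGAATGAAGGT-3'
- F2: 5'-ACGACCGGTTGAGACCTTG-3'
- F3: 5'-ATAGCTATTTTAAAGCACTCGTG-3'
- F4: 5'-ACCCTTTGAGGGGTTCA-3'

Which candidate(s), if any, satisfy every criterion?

F4 only.

F1 (18 nt, A=4 T=3 G=7 C=4): length 18 ✓; GC 11/18 = 61.1%, outside 45.3–56.8% ✗ — fails.
F2 (19 nt, A=4 T=4 G=6 C=5): length 19 ✓; GC 11/19 = 57.9%, outside 45.3–56.8% ✗ — fails.
F3 (23 nt, A=7 T=8 G=4 C=4): length 23 ✓; GC 8/23 = 34.8%, outside 45.3–56.8% ✗ — fails.
F4 (17 nt, A=3 T=5 G=5 C=4): length 17 ✓; GC 9/17 = 52.9% ✓ — passes.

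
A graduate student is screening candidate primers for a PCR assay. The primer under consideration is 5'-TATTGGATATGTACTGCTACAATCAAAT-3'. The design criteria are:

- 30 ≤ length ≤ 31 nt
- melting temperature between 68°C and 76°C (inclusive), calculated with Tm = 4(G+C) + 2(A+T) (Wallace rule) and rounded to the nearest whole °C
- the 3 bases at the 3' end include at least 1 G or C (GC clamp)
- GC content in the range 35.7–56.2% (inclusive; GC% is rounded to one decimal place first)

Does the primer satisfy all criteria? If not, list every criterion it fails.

Fails: length, GC clamp, GC content.

Base counts: A=10, T=10, G=4, C=4 (length 28).
length: length 28, outside 30–31 ✗
Tm: Tm = 2·20 + 4·8 = 72°C ✓
GC clamp: 3' end AAT has 0 G/C, need ≥1 ✗
GC content: GC 8/28 = 28.6%, outside 35.7–56.2% ✗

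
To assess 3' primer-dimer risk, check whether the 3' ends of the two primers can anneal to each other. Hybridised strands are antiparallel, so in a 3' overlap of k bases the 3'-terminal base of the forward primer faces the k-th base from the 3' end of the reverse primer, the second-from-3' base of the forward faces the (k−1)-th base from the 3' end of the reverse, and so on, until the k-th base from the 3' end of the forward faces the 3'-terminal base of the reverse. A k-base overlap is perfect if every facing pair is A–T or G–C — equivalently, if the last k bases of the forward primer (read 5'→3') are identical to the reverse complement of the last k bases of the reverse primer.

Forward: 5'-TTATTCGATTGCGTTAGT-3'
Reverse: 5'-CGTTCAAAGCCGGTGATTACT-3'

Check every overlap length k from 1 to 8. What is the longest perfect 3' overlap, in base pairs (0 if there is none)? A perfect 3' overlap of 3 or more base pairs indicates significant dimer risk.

Longest perfect overlap: 3 complementary base pairs; significant dimer risk (threshold 3).

Last 8 bases (5'→3') — forward …GCGTTAGT, reverse …TGATTACT.
Reverse complement of the reverse primer's last 8 bases: AGTAATCA; its first k bases are the reverse complement of the reverse primer's last k bases, so a perfect k-base overlap needs the forward primer's last k bases to equal them.
Comparing (forward last k vs required): k=1: T vs A ✗; k=2: GT vs AG ✗; k=3: AGT vs AGT ✓; k=4: TAGT vs AGTA ✗; k=5: TTAGT vs AGTAA ✗; k=6: GTTAGT vs AGTAAT ✗; k=7: CGTTAGT vs AGTAATC ✗; k=8: GCGTTAGT vs AGTAATCA ✗.
Only k = 3 is perfect, so the longest perfect 3' overlap is 3.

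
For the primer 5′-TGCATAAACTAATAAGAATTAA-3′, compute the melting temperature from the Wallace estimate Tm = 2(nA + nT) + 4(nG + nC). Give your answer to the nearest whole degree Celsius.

Base counts: A=12, T=6, G=2, C=2 (length 22).
Tm = 2·(12+6) + 4·(2+2) = 2·18 + 4·4 = 36 + 16 = 52°C.

52°C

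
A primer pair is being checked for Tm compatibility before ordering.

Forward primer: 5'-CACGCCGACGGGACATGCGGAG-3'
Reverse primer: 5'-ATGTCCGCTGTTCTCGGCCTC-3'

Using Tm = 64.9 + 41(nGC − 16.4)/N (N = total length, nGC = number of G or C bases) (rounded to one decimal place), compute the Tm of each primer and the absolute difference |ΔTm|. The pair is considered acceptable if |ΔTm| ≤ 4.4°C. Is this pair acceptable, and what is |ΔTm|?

|ΔTm| = 5.9°C; the pair is not acceptable.

Forward: G+C = 16, N = 22 → Tm = 64.9 + 41·(16 − 16.4)/22 = 64.2°C.
Reverse: G+C = 13, N = 21 → Tm = 64.9 + 41·(13 − 16.4)/21 = 58.3°C.
|ΔTm| = |64.2 − 58.3| = 5.9°C, > 4.4°C.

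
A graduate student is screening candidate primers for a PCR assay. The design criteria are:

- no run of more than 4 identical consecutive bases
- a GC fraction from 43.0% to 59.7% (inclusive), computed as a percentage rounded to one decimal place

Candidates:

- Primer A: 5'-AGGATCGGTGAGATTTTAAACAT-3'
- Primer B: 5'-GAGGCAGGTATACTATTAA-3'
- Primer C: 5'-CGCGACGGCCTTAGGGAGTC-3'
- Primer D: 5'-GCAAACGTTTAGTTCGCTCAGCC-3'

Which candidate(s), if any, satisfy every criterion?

Primer A (23 nt, A=8 T=7 G=6 C=2): longest run = 4 ✓; GC 8/23 = 34.8%, outside 43.0–59.7% ✗ — fails.
Primer B (19 nt, A=7 T=5 G=5 C=2): longest run = 2 ✓; GC 7/19 = 36.8%, outside 43.0–59.7% ✗ — fails.
Primer C (20 nt, A=3 T=3 G=8 C=6): longest run = 3 ✓; GC 14/20 = 70.0%, outside 43.0–59.7% ✗ — fails.
Primer D (23 nt, A=5 T=6 G=5 C=7): longest run = 3 ✓; GC 12/23 = 52.2% ✓ — passes.

Primer D only.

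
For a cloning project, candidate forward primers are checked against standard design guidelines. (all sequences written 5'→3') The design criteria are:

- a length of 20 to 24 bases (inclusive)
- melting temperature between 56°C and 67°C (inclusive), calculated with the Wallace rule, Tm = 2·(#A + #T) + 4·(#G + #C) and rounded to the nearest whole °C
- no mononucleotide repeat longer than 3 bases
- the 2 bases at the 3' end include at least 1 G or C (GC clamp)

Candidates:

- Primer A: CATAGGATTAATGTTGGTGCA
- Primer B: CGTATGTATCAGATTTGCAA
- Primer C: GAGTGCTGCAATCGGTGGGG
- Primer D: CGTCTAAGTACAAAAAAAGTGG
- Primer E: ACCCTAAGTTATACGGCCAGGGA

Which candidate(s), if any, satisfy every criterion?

Primer A only.

Primer A (21 nt, A=6 T=7 G=6 C=2): length 21 ✓; Tm = 2·13 + 4·8 = 58°C ✓; longest run = 2 ✓; 3' end CA has 1 G/C ✓ — passes.
Primer B (20 nt, A=6 T=7 G=4 C=3): length 20 ✓; Tm = 2·13 + 4·7 = 54°C, outside 56–67°C ✗; longest run = 3 ✓; 3' end AA has 0 G/C, need ≥1 ✗ — fails.
Primer C (20 nt, A=3 T=4 G=10 C=3): length 20 ✓; Tm = 2·7 + 4·13 = 66°C ✓; longest run = 4, exceeds 3 ✗; 3' end GG has 2 G/C ✓ — fails.
Primer D (22 nt, A=10 T=4 G=5 C=3): length 22 ✓; Tm = 2·14 + 4·8 = 60°C ✓; longest run = 7, exceeds 3 ✗; 3' end GG has 2 G/C ✓ — fails.
Primer E (23 nt, A=7 T=4 G=6 C=6): length 23 ✓; Tm = 2·11 + 4·12 = 70°C, outside 56–67°C ✗; longest run = 3 ✓; 3' end GA has 1 G/C ✓ — fails.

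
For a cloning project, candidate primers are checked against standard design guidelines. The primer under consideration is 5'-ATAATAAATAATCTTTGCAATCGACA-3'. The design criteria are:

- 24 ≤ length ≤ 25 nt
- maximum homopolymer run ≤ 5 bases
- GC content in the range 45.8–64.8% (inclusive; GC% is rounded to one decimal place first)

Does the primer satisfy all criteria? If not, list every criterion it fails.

Base counts: A=12, T=8, G=2, C=4 (length 26).
length: length 26, outside 24–25 ✗
homopolymer run: longest run = 3 ✓
GC content: GC 6/26 = 23.1%, outside 45.8–64.8% ✗

Fails: length, GC content.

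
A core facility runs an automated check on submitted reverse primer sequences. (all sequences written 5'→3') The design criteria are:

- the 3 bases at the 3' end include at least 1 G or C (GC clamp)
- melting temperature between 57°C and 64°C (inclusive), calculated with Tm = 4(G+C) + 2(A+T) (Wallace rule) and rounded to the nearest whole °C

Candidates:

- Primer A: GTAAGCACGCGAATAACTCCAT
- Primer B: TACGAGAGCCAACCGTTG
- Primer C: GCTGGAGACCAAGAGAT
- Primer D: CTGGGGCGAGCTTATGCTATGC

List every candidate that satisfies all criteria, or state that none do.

Primer A (22 nt, A=8 T=4 G=4 C=6): 3' end CAT has 1 G/C ✓; Tm = 2·12 + 4·10 = 64°C ✓ — passes.
Primer B (18 nt, A=5 T=3 G=5 C=5): 3' end TTG has 1 G/C ✓; Tm = 2·8 + 4·10 = 56°C, outside 57–64°C ✗ — fails.
Primer C (17 nt, A=6 T=2 G=6 C=3): 3' end GAT has 1 G/C ✓; Tm = 2·8 + 4·9 = 52°C, outside 57–64°C ✗ — fails.
Primer D (22 nt, A=3 T=6 G=8 C=5): 3' end TGC has 2 G/C ✓; Tm = 2·9 + 4·13 = 70°C, outside 57–64°C ✗ — fails.

Primer A only.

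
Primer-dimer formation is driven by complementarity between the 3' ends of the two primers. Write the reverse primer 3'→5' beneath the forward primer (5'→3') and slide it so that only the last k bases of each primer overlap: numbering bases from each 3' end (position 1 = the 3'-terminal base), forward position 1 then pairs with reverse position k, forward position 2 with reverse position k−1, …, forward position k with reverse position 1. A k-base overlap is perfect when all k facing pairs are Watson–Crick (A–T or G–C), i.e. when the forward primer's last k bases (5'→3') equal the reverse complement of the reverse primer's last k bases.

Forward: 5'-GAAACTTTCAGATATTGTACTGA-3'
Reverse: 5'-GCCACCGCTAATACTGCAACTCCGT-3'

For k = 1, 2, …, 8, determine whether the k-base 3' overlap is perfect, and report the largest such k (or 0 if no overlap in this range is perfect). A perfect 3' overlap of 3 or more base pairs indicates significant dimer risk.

Longest perfect overlap: 1 complementary base pair; below the dimer-risk threshold (threshold 3).

Last 8 bases (5'→3') — forward …TGTACTGA, reverse …AACTCCGT.
Reverse complement of the reverse primer's last 8 bases: ACGGAGTT; its first k bases are the reverse complement of the reverse primer's last k bases, so a perfect k-base overlap needs the forward primer's last k bases to equal them.
Comparing (forward last k vs required): k=1: A vs A ✓; k=2: GA vs AC ✗; k=3: TGA vs ACG ✗; k=4: CTGA vs ACGG ✗; k=5: ACTGA vs ACGGA ✗; k=6: TACTGA vs ACGGAG ✗; k=7: GTACTGA vs ACGGAGT ✗; k=8: TGTACTGA vs ACGGAGTT ✗.
Only k = 1 is perfect, so the longest perfect 3' overlap is 1.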